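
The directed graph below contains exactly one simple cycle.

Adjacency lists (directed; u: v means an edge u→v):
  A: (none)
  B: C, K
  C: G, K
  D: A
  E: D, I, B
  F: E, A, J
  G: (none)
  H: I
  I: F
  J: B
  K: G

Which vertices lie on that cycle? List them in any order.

E, F, I

DFS with gray/black marking from I:
I gray
  F gray
    E gray
      D gray
        A gray
        A black
      D black
      E→I: I is gray → back edge
Back edge closes the cycle I → F → E → I; its vertices are {E, F, I}.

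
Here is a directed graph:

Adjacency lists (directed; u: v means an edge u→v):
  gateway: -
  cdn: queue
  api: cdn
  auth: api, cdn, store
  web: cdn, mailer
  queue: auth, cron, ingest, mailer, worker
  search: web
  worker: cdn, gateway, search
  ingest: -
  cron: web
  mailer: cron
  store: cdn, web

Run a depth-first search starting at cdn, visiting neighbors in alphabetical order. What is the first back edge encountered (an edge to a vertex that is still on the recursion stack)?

api→cdn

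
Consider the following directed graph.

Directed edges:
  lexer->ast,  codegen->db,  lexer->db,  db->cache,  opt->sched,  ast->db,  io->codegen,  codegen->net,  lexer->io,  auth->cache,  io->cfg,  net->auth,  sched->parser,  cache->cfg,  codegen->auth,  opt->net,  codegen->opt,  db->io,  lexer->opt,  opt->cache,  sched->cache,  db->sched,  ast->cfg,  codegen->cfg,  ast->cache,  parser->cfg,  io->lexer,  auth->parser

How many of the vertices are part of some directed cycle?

A vertex is on a directed cycle iff it belongs to a strongly connected component of size ≥ 2 (or has a self-loop).
The vertices on cycles are {db, io, ast, lexer, codegen} — 5 in total.

5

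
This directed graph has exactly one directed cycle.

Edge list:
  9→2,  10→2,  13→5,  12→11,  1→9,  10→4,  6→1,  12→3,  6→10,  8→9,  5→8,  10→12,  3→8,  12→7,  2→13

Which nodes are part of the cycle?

2, 5, 8, 9, 13

DFS with gray/black marking from 2:
2 gray
  13 gray
    5 gray
      8 gray
        9 gray
          9→2: 2 is gray → back edge
Back edge closes the cycle 2 → 13 → 5 → 8 → 9 → 2; its vertices are {2, 5, 8, 9, 13}.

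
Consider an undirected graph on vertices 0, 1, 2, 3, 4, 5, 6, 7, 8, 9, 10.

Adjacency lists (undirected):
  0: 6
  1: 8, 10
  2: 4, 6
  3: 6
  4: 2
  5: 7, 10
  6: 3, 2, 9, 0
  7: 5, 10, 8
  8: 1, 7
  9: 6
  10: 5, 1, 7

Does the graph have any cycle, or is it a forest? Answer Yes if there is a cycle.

Yes

DFS, tracking each vertex's parent; an edge to a visited non-parent vertex closes a cycle.
Start from 6:
visit 6 (parent –)
  visit 3 (parent 6)
    3–6: parent, skip
  visit 2 (parent 6)
    visit 4 (parent 2)
      4–2: parent, skip
    2–6: parent, skip
  visit 9 (parent 6)
    9–6: parent, skip
  visit 0 (parent 6)
    0–6: parent, skip
visit 1 (parent –)
  visit 8 (parent 1)
    8–1: parent, skip
    visit 7 (parent 8)
      visit 5 (parent 7)
        5–7: parent, skip
        visit 10 (parent 5)
          10–5: parent, skip
          10–1: 1 visited and ≠ parent → cycle
Cycle: 1 – 8 – 7 – 5 – 10 – 1.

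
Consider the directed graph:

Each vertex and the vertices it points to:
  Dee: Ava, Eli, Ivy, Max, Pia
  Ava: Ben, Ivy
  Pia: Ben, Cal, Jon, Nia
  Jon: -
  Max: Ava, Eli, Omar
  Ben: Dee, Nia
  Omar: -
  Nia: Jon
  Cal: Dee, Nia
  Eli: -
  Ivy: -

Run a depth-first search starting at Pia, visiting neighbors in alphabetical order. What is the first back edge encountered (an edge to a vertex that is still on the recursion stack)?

DFS from Pia (visiting neighbors in alphabetical order); mark gray on enter, black on exit:
Pia gray
  Ben gray
    Dee gray
      Ava gray
        Ava→Ben: Ben is gray → back edge
First back edge: Ava → Ben.

Ava->Ben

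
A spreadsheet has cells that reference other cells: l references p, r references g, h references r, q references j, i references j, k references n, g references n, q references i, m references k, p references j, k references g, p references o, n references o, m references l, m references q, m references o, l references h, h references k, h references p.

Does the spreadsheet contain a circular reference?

DFS with white/gray/black marking, starting from o:
o gray
o black
g gray
  n gray
    n→o: o black — skip
  n black
g black
h gray
  r gray
    r→g: g black — skip
  r black
  p gray
    p→o: o black — skip
    j gray
    j black
  p black
  k gray
    k→g: g black — skip
    k→n: n black — skip
  k black
h black
i gray
  i→j: j black — skip
i black
l gray
  l→h: h black — skip
  l→p: p black — skip
l black
m gray
  q gray
    q→j: j black — skip
    q→i: i black — skip
  q black
  m→l: l black — skip
  m→k: k black — skip
  m→o: o black — skip
m black
Every edge goes to a white or black vertex — no back edge, so the graph is acyclic.

No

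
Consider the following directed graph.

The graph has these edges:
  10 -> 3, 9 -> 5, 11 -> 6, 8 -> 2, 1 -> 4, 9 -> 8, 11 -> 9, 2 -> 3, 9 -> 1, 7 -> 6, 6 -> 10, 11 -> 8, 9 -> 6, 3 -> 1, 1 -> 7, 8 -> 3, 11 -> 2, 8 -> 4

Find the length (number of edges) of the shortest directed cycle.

For each vertex v, BFS finds the shortest path from v back to v.
The shortest such closed walk is 1 → 7 → 6 → 10 → 3 → 1, length 5.

5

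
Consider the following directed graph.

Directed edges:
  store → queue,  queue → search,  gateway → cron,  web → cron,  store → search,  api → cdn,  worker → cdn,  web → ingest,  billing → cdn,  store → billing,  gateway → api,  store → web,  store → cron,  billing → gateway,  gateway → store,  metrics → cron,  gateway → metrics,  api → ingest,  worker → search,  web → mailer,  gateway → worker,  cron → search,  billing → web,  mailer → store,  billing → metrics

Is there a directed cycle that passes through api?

api lies on a cycle iff there is a path from api back to itself.
Exploring from api, it never reaches itself; equivalently, its strongly connected component is a singleton.

No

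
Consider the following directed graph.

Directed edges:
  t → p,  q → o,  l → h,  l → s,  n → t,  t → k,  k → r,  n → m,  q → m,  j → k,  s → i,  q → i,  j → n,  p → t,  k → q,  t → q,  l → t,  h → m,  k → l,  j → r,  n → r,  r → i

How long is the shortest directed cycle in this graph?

2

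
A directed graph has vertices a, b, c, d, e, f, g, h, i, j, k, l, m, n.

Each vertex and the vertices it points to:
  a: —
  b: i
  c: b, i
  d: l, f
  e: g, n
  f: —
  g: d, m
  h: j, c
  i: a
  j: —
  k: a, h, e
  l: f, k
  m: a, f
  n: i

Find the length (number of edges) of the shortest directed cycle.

5

For each vertex v, BFS finds the shortest path from v back to v.
The shortest such closed walk is k → e → g → d → l → k, length 5.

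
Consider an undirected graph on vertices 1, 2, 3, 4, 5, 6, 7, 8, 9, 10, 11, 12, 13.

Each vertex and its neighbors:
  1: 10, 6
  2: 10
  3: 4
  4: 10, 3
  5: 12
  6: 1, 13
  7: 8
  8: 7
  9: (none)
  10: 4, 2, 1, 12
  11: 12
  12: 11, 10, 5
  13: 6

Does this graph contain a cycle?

No

DFS, tracking each vertex's parent; an edge to a visited non-parent vertex closes a cycle.
Start from 8:
visit 8 (parent –)
  visit 7 (parent 8)
    7–8: parent, skip
visit 1 (parent –)
  visit 10 (parent 1)
    visit 4 (parent 10)
      4–10: parent, skip
      visit 3 (parent 4)
        3–4: parent, skip
    visit 2 (parent 10)
      2–10: parent, skip
    10–1: parent, skip
    visit 12 (parent 10)
      visit 11 (parent 12)
        11–12: parent, skip
      12–10: parent, skip
      visit 5 (parent 12)
        5–12: parent, skip
  visit 6 (parent 1)
    6–1: parent, skip
    visit 13 (parent 6)
      13–6: parent, skip
visit 9 (parent –)
No non-parent visited neighbor found — the graph is a forest.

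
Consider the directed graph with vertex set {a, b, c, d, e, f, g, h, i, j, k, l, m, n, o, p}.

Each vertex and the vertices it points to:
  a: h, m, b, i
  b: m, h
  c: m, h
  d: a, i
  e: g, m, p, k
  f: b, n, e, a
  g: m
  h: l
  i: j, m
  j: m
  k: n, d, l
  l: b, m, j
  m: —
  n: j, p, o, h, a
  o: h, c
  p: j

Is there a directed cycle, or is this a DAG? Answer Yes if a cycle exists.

DFS with white/gray/black marking, starting from i:
i gray
  j gray
    m gray
    m black
  j black
  i→m: m black — skip
i black
a gray
  h gray
    l gray
      b gray
        b→m: m black — skip
        b→h: h is gray → back edge
Back edge found, so a cycle exists: h → l → b → h.

Yes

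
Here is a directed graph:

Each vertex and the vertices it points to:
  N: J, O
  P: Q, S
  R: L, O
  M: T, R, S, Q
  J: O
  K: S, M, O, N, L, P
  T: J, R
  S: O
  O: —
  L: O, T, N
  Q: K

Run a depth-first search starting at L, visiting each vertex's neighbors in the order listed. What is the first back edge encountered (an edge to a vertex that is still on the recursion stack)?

DFS from L (visiting each vertex's neighbors in the order listed); mark gray on enter, black on exit:
L gray
  O gray
  O black
  T gray
    J gray
      J→O: O black — skip
    J black
    R gray
      R→L: L is gray → back edge
First back edge: R → L.

R->L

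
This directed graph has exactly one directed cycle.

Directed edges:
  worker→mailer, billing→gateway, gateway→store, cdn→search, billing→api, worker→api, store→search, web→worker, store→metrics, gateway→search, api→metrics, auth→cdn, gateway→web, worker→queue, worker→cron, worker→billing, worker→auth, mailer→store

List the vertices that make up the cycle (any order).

web, worker, billing, gateway

DFS with gray/black marking from worker:
worker gray
  queue gray
  queue black
  cron gray
  cron black
  api gray
    metrics gray
    metrics black
  api black
  billing gray
    gateway gray
      web gray
        web→worker: worker is gray → back edge
Back edge closes the cycle worker → billing → gateway → web → worker; its vertices are {web, worker, billing, gateway}.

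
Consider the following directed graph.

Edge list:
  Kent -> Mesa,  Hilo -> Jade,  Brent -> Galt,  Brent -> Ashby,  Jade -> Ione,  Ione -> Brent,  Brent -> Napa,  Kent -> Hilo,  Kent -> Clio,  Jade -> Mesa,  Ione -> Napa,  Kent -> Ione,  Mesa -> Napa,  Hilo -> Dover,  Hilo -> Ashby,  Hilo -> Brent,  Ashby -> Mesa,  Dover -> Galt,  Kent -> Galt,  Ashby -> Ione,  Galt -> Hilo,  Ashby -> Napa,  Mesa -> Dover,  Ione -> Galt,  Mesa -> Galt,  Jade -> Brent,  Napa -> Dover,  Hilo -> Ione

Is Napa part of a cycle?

Napa is on a cycle iff Napa can reach itself via ≥1 edge.
Napa → Dover → Galt → Hilo → Ashby → Napa — yes.

Yes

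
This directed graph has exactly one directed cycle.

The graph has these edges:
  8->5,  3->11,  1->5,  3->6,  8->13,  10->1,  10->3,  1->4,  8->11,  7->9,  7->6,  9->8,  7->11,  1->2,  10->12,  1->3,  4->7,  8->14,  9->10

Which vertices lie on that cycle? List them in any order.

1, 4, 7, 9, 10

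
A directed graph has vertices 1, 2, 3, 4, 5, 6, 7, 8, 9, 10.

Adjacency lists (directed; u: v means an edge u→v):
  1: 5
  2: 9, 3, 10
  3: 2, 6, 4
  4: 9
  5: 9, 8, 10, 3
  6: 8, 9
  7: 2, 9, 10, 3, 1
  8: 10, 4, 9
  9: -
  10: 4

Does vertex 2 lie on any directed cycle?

2 is on a cycle iff 2 can reach itself via ≥1 edge.
2 → 3 → 2 — yes.

Yes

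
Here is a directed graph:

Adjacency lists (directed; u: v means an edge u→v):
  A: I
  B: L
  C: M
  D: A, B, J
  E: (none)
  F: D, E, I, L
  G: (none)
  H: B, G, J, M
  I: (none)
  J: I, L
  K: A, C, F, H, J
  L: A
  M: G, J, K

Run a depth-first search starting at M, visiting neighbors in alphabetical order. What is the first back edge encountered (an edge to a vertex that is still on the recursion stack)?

C->M

DFS from M (visiting neighbors in alphabetical order); mark gray on enter, black on exit:
M gray
  G gray
  G black
  J gray
    I gray
    I black
    L gray
      A gray
        A→I: I black — skip
      A black
    L black
  J black
  K gray
    K→A: A black — skip
    C gray
      C→M: M is gray → back edge
First back edge: C → M.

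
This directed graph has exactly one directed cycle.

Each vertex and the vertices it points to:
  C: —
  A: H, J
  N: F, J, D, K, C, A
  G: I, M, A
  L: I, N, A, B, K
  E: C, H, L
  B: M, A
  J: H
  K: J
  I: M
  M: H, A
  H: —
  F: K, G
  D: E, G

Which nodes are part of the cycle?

D, E, L, N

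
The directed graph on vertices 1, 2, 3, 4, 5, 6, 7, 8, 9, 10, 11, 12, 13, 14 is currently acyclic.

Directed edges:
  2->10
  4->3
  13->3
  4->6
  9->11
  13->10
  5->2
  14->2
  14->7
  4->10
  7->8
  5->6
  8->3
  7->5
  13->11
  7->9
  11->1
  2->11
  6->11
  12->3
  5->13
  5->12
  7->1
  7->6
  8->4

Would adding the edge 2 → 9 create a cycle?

No

Adding 2→9 creates a cycle iff 9 can already reach 2.
Explore from 9: no path reaches 2. The graph stays acyclic.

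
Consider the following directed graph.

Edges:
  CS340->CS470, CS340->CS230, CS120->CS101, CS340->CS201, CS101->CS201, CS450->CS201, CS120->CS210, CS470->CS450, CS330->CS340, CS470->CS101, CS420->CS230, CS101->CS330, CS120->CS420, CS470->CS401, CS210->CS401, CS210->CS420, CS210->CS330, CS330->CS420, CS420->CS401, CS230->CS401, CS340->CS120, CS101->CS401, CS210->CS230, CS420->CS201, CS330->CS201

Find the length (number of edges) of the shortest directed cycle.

For each vertex v, BFS finds the shortest path from v back to v.
The shortest such closed walk is CS330 → CS340 → CS120 → CS210 → CS330, length 4.

4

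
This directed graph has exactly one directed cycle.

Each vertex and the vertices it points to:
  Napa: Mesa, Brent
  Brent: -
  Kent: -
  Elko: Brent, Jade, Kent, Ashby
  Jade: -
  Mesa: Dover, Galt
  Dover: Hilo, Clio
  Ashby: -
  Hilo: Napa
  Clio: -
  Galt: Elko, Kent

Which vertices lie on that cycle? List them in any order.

DFS with gray/black marking from Napa:
Napa gray
  Mesa gray
    Dover gray
      Hilo gray
        Hilo→Napa: Napa is gray → back edge
Back edge closes the cycle Napa → Mesa → Dover → Hilo → Napa; its vertices are {Hilo, Mesa, Napa, Dover}.

Hilo, Mesa, Napa, Dover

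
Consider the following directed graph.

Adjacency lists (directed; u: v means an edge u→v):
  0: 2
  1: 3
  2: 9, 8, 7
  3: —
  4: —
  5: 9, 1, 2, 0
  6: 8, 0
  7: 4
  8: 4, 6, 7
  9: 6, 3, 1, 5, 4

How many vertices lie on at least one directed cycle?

6

A vertex is on a directed cycle iff it belongs to a strongly connected component of size ≥ 2 (or has a self-loop).
The vertices on cycles are {0, 2, 5, 6, 8, 9} — 6 in total.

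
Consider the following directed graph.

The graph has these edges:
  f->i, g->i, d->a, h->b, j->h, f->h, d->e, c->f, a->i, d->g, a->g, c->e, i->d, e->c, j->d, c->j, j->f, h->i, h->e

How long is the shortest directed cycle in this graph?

For each vertex v, BFS finds the shortest path from v back to v.
The shortest such closed walk is c → e → c, length 2.

2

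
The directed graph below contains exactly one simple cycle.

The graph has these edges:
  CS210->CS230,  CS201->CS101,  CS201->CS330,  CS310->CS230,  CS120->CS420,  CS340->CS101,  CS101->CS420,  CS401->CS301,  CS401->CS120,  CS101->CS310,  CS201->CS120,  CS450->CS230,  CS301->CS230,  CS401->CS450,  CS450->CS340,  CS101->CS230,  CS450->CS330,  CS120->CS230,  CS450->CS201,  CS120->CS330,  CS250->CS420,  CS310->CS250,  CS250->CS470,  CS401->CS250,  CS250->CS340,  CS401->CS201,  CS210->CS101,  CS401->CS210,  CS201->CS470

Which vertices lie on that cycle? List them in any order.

DFS with gray/black marking from CS250:
CS250 gray
  CS420 gray
  CS420 black
  CS340 gray
    CS101 gray
      CS310 gray
        CS310→CS250: CS250 is gray → back edge
Back edge closes the cycle CS250 → CS340 → CS101 → CS310 → CS250; its vertices are {CS101, CS250, CS310, CS340}.

CS101, CS250, CS310, CS340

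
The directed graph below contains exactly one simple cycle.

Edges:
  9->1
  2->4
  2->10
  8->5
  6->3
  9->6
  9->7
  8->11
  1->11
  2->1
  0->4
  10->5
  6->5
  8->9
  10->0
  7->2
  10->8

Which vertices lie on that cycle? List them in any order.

2, 7, 8, 9, 10

DFS with gray/black marking from 9:
9 gray
  7 gray
    2 gray
      1 gray
        11 gray
        11 black
      1 black
      4 gray
      4 black
      10 gray
        8 gray
          8→11: 11 black — skip
          5 gray
          5 black
          8→9: 9 is gray → back edge
Back edge closes the cycle 9 → 7 → 2 → 10 → 8 → 9; its vertices are {2, 7, 8, 9, 10}.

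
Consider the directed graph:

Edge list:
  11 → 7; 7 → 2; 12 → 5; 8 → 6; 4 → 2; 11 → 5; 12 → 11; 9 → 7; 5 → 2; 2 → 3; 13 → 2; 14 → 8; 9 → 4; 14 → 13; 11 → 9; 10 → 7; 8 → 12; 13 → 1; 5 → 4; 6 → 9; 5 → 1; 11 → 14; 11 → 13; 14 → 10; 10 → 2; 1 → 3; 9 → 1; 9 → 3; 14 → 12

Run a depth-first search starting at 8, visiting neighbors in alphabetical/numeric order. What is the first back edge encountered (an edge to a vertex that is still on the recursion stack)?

DFS from 8 (visiting neighbors in alphabetical/numeric order); mark gray on enter, black on exit:
8 gray
  6 gray
    9 gray
      1 gray
        3 gray
        3 black
      1 black
      9→3: 3 black — skip
      4 gray
        2 gray
          2→3: 3 black — skip
        2 black
      4 black
      7 gray
        7→2: 2 black — skip
      7 black
    9 black
  6 black
  12 gray
    5 gray
      5→1: 1 black — skip
      5→2: 2 black — skip
      5→4: 4 black — skip
    5 black
    11 gray
      11→5: 5 black — skip
      11→7: 7 black — skip
      11→9: 9 black — skip
      13 gray
        13→1: 1 black — skip
        13→2: 2 black — skip
      13 black
      14 gray
        14→8: 8 is gray → back edge
First back edge: 14 → 8.

14->8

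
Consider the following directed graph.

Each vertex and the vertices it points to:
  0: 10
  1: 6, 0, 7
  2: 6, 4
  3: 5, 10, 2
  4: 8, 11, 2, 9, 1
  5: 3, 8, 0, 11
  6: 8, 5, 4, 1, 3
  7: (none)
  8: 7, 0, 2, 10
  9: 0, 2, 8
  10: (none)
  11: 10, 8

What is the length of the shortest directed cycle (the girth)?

For each vertex v, BFS finds the shortest path from v back to v.
The shortest such closed walk is 6 → 1 → 6, length 2.

2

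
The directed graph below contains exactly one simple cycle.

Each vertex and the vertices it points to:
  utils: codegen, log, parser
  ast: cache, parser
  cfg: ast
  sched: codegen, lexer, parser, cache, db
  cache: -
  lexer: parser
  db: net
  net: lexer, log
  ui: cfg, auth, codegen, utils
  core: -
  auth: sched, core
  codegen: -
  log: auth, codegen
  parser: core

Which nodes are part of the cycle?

db, log, net, auth, sched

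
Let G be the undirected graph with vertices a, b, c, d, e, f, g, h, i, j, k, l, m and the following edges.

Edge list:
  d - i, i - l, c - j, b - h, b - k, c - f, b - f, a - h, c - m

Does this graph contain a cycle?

No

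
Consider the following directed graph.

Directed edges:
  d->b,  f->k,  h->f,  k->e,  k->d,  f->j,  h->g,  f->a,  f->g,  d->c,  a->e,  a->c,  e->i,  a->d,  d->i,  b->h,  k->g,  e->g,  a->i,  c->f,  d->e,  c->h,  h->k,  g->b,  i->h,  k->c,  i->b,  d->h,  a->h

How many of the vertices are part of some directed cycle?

10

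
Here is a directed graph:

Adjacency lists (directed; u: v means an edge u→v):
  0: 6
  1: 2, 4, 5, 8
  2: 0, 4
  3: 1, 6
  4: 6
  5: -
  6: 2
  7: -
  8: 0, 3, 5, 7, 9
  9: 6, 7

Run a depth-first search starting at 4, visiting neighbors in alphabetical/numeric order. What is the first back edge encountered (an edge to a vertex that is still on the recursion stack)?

DFS from 4 (visiting neighbors in alphabetical/numeric order); mark gray on enter, black on exit:
4 gray
  6 gray
    2 gray
      0 gray
        0→6: 6 is gray → back edge
First back edge: 0 → 6.

0→6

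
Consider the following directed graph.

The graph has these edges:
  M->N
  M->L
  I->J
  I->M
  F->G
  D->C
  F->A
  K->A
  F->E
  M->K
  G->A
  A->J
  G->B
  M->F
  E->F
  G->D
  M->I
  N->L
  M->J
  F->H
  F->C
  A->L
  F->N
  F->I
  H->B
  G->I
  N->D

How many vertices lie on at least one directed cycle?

5

A vertex is on a directed cycle iff it belongs to a strongly connected component of size ≥ 2 (or has a self-loop).
The vertices on cycles are {E, F, G, I, M} — 5 in total.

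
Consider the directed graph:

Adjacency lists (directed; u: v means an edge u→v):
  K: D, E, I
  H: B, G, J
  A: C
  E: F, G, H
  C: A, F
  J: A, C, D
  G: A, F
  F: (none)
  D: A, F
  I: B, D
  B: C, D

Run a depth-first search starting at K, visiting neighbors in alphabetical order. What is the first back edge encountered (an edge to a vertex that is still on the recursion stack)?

C->A

DFS from K (visiting neighbors in alphabetical order); mark gray on enter, black on exit:
K gray
  D gray
    A gray
      C gray
        C→A: A is gray → back edge
First back edge: C → A.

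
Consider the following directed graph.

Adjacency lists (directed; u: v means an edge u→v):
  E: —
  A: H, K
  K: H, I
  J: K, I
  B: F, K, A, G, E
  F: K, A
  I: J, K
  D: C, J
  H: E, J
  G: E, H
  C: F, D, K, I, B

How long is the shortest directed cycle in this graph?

2

For each vertex v, BFS finds the shortest path from v back to v.
The shortest such closed walk is D → C → D, length 2.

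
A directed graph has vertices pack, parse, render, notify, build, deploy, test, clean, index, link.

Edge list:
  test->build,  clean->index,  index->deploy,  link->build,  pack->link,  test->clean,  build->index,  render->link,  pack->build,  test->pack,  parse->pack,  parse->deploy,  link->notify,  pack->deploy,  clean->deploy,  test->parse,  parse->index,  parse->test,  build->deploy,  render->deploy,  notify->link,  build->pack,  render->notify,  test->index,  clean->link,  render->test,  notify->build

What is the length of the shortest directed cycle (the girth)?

2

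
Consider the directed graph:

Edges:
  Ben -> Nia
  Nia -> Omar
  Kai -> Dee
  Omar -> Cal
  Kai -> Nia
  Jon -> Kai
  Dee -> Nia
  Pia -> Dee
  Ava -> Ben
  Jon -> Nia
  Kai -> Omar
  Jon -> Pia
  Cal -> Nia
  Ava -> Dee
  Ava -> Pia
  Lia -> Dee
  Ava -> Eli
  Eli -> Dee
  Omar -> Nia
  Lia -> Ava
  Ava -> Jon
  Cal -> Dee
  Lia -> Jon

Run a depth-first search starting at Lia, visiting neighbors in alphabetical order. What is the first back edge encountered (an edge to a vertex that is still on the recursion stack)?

Dee→Nia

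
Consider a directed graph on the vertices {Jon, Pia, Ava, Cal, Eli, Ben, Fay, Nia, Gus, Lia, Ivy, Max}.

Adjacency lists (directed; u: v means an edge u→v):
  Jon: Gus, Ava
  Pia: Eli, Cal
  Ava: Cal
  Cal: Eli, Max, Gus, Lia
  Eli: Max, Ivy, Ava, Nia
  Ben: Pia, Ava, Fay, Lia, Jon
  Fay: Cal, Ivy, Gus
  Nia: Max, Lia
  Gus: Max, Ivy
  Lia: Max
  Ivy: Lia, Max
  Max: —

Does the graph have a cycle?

Yes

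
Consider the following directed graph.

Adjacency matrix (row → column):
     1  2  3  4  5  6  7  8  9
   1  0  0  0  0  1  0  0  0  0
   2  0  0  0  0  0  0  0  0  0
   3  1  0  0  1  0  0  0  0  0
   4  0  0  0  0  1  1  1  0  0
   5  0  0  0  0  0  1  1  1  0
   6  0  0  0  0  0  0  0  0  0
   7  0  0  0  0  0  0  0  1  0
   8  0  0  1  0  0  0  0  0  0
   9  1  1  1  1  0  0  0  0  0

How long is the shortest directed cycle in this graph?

4

For each vertex v, BFS finds the shortest path from v back to v.
The shortest such closed walk is 1 → 5 → 8 → 3 → 1, length 4.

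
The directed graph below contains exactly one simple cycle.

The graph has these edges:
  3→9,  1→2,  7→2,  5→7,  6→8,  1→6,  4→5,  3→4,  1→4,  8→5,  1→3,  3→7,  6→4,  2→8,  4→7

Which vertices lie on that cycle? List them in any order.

2, 5, 7, 8

DFS with gray/black marking from 2:
2 gray
  8 gray
    5 gray
      7 gray
        7→2: 2 is gray → back edge
Back edge closes the cycle 2 → 8 → 5 → 7 → 2; its vertices are {2, 5, 7, 8}.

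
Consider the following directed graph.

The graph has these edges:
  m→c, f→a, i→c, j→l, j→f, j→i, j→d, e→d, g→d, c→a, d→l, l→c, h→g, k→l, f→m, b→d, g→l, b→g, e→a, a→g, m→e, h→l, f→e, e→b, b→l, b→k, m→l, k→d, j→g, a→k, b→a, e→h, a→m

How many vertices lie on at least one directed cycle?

10

A vertex is on a directed cycle iff it belongs to a strongly connected component of size ≥ 2 (or has a self-loop).
The vertices on cycles are {a, b, c, d, e, g, h, k, l, m} — 10 in total.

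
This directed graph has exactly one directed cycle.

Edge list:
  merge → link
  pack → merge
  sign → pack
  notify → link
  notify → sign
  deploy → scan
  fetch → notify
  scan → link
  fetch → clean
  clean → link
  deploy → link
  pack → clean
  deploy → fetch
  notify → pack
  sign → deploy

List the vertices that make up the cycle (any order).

sign, fetch, deploy, notify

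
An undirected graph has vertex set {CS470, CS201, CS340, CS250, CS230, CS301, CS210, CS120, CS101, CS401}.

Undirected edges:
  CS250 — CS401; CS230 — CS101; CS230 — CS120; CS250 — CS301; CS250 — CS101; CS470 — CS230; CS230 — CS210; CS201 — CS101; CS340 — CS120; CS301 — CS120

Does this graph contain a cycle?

Yes

DFS, tracking each vertex's parent; an edge to a visited non-parent vertex closes a cycle.
Start from CS301:
visit CS301 (parent –)
  visit CS120 (parent CS301)
    visit CS230 (parent CS120)
      visit CS210 (parent CS230)
        CS210–CS230: parent, skip
      CS230–CS120: parent, skip
      visit CS470 (parent CS230)
        CS470–CS230: parent, skip
      visit CS101 (parent CS230)
        CS101–CS230: parent, skip
        visit CS250 (parent CS101)
          visit CS401 (parent CS250)
            CS401–CS250: parent, skip
          CS250–CS301: CS301 visited and ≠ parent → cycle
Cycle: CS301 – CS120 – CS230 – CS101 – CS250 – CS301.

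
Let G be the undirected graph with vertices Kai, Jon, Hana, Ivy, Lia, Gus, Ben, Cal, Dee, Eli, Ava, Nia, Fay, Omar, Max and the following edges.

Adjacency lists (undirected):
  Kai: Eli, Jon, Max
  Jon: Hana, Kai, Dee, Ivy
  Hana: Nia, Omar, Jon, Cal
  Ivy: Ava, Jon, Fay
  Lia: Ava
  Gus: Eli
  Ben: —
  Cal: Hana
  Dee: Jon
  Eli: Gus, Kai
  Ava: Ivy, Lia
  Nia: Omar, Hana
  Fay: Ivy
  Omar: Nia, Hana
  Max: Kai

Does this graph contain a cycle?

Yes

DFS, tracking each vertex's parent; an edge to a visited non-parent vertex closes a cycle.
Start from Dee:
visit Dee (parent –)
  visit Jon (parent Dee)
    visit Hana (parent Jon)
      visit Nia (parent Hana)
        visit Omar (parent Nia)
          Omar–Nia: parent, skip
          Omar–Hana: Hana visited and ≠ parent → cycle
Cycle: Hana – Nia – Omar – Hana.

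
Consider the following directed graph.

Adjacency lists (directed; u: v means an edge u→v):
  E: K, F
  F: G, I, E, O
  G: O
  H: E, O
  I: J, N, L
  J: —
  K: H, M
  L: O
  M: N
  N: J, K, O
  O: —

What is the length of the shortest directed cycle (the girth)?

2

For each vertex v, BFS finds the shortest path from v back to v.
The shortest such closed walk is E → F → E, length 2.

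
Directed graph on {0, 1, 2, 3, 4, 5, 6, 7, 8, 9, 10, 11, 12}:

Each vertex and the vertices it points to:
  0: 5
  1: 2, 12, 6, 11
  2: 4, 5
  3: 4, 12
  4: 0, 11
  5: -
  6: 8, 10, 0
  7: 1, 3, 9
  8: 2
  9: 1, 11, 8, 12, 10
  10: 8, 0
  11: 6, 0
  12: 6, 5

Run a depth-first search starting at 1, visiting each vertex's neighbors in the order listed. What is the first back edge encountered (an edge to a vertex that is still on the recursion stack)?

8→2

DFS from 1 (visiting each vertex's neighbors in the order listed); mark gray on enter, black on exit:
1 gray
  2 gray
    4 gray
      0 gray
        5 gray
        5 black
      0 black
      11 gray
        6 gray
          8 gray
            8→2: 2 is gray → back edge
First back edge: 8 → 2.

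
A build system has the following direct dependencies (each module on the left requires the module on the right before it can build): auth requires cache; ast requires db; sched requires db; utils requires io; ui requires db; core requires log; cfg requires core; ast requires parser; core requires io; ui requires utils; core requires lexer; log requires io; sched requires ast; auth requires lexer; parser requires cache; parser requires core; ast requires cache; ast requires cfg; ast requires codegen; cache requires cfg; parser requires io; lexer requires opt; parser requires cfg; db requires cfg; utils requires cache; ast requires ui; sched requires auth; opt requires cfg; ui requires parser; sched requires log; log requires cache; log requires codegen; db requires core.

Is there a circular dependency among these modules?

Yes

DFS with white/gray/black marking, starting from db:
db gray
  cfg gray
    core gray
      io gray
      io black
      lexer gray
        opt gray
          opt→cfg: cfg is gray → back edge
Back edge found, so a cycle exists: cfg → core → lexer → opt → cfg.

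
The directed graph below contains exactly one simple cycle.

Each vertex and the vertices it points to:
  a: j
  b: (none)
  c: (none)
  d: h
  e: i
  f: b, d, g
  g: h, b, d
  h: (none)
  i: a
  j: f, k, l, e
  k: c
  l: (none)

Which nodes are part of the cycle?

DFS with gray/black marking from j:
j gray
  f gray
    b gray
    b black
    d gray
      h gray
      h black
    d black
    g gray
      g→h: h black — skip
      g→b: b black — skip
      g→d: d black — skip
    g black
  f black
  k gray
    c gray
    c black
  k black
  l gray
  l black
  e gray
    i gray
      a gray
        a→j: j is gray → back edge
Back edge closes the cycle j → e → i → a → j; its vertices are {a, e, i, j}.

a, e, i, j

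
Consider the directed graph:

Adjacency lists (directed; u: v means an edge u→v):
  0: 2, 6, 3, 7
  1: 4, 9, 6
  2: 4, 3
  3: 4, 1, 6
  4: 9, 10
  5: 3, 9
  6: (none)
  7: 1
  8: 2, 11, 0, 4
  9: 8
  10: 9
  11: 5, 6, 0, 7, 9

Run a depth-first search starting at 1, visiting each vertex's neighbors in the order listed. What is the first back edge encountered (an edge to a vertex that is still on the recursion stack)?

2→4

DFS from 1 (visiting each vertex's neighbors in the order listed); mark gray on enter, black on exit:
1 gray
  4 gray
    9 gray
      8 gray
        2 gray
          2→4: 4 is gray → back edge
First back edge: 2 → 4.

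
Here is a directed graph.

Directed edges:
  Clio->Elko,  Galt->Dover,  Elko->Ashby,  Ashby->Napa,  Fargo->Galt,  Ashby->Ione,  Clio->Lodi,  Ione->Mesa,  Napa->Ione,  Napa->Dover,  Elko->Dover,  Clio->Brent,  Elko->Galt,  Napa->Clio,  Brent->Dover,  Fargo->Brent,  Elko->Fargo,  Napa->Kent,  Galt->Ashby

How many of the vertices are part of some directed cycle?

6

A vertex is on a directed cycle iff it belongs to a strongly connected component of size ≥ 2 (or has a self-loop).
The vertices on cycles are {Clio, Elko, Galt, Napa, Ashby, Fargo} — 6 in total.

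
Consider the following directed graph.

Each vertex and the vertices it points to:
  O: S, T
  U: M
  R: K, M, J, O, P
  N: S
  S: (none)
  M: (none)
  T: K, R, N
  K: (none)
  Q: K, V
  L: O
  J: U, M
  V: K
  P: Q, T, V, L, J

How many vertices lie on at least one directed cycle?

5

A vertex is on a directed cycle iff it belongs to a strongly connected component of size ≥ 2 (or has a self-loop).
The vertices on cycles are {L, O, P, R, T} — 5 in total.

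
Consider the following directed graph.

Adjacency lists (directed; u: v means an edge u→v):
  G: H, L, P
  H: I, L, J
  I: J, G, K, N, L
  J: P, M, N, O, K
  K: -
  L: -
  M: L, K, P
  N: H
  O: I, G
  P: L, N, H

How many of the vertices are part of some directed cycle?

A vertex is on a directed cycle iff it belongs to a strongly connected component of size ≥ 2 (or has a self-loop).
The vertices on cycles are {G, H, I, J, M, N, O, P} — 8 in total.

8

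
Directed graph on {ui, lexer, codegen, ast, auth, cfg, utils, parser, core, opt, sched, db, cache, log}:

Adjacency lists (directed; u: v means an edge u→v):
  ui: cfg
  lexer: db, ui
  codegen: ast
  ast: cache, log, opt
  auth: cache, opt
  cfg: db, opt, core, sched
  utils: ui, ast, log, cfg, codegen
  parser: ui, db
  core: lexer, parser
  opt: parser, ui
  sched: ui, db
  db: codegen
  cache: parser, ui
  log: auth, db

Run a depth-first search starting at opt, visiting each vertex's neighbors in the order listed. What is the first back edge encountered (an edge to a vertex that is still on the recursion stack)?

DFS from opt (visiting each vertex's neighbors in the order listed); mark gray on enter, black on exit:
opt gray
  parser gray
    ui gray
      cfg gray
        db gray
          codegen gray
            ast gray
              cache gray
                cache→parser: parser is gray → back edge
First back edge: cache → parser.

cache->parser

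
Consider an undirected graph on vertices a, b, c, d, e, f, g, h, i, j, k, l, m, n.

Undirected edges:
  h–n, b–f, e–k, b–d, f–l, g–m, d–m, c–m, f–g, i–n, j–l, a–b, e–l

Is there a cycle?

Yes

DFS, tracking each vertex's parent; an edge to a visited non-parent vertex closes a cycle.
Start from h:
visit h (parent –)
  visit n (parent h)
    n–h: parent, skip
    visit i (parent n)
      i–n: parent, skip
visit a (parent –)
  visit b (parent a)
    visit d (parent b)
      d–b: parent, skip
      visit m (parent d)
        visit c (parent m)
          c–m: parent, skip
        visit g (parent m)
          visit f (parent g)
            f–b: b visited and ≠ parent → cycle
Cycle: b – d – m – g – f – b.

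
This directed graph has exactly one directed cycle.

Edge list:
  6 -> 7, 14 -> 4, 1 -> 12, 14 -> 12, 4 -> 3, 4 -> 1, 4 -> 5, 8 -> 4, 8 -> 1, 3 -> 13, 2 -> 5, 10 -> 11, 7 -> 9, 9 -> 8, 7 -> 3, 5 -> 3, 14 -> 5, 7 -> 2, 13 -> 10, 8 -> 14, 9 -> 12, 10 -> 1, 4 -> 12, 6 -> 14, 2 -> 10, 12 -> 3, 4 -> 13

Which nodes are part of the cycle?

1, 3, 10, 12, 13

DFS with gray/black marking from 10:
10 gray
  11 gray
  11 black
  1 gray
    12 gray
      3 gray
        13 gray
          13→10: 10 is gray → back edge
Back edge closes the cycle 10 → 1 → 12 → 3 → 13 → 10; its vertices are {1, 3, 10, 12, 13}.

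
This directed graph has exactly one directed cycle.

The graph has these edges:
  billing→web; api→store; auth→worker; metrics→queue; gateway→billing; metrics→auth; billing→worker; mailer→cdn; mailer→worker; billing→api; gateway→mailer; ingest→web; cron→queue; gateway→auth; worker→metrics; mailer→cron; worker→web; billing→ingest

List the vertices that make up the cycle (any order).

DFS with gray/black marking from auth:
auth gray
  worker gray
    web gray
    web black
    metrics gray
      metrics→auth: auth is gray → back edge
Back edge closes the cycle auth → worker → metrics → auth; its vertices are {auth, worker, metrics}.

auth, worker, metrics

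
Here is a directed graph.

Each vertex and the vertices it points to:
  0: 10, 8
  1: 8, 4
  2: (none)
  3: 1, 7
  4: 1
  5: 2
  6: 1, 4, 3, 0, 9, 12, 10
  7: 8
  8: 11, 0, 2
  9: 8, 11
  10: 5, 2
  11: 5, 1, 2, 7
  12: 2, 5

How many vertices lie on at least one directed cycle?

6

A vertex is on a directed cycle iff it belongs to a strongly connected component of size ≥ 2 (or has a self-loop).
The vertices on cycles are {0, 1, 4, 7, 8, 11} — 6 in total.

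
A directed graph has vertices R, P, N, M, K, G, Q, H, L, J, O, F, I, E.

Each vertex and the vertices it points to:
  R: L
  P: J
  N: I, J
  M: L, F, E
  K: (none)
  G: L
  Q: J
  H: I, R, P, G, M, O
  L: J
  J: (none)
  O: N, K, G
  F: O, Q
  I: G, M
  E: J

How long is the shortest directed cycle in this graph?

5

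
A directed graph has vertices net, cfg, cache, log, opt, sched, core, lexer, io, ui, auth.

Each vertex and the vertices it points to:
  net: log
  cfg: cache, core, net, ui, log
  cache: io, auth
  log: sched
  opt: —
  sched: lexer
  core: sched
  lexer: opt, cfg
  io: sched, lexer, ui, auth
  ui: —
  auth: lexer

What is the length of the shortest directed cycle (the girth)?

For each vertex v, BFS finds the shortest path from v back to v.
The shortest such closed walk is lexer → cfg → log → sched → lexer, length 4.

4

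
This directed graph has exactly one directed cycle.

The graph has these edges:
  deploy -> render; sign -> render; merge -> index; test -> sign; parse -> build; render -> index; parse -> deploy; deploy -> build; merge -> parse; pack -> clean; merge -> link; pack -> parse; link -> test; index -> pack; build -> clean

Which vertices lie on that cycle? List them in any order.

DFS with gray/black marking from index:
index gray
  pack gray
    parse gray
      deploy gray
        build gray
          clean gray
          clean black
        build black
        render gray
          render→index: index is gray → back edge
Back edge closes the cycle index → pack → parse → deploy → render → index; its vertices are {pack, index, parse, deploy, render}.

pack, index, parse, deploy, render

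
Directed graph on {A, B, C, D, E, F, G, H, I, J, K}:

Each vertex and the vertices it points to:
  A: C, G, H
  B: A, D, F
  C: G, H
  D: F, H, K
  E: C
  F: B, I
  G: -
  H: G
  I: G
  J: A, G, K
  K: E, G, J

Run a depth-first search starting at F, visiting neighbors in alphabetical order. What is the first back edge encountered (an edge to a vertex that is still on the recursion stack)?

D->F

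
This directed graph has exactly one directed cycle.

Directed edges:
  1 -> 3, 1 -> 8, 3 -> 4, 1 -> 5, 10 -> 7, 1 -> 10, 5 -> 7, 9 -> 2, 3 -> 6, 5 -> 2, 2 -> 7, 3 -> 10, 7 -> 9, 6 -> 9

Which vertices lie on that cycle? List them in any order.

DFS with gray/black marking from 9:
9 gray
  2 gray
    7 gray
      7→9: 9 is gray → back edge
Back edge closes the cycle 9 → 2 → 7 → 9; its vertices are {2, 7, 9}.

2, 7, 9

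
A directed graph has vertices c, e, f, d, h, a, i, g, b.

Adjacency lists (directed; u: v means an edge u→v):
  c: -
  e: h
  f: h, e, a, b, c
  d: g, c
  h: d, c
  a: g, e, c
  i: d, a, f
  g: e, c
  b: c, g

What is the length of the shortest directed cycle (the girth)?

For each vertex v, BFS finds the shortest path from v back to v.
The shortest such closed walk is h → d → g → e → h, length 4.

4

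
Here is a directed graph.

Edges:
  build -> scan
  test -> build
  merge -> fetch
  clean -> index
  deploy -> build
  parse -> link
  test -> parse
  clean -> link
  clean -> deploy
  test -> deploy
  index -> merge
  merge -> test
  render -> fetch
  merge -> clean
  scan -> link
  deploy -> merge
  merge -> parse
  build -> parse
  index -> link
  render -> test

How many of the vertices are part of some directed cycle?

A vertex is on a directed cycle iff it belongs to a strongly connected component of size ≥ 2 (or has a self-loop).
The vertices on cycles are {test, clean, index, merge, deploy} — 5 in total.

5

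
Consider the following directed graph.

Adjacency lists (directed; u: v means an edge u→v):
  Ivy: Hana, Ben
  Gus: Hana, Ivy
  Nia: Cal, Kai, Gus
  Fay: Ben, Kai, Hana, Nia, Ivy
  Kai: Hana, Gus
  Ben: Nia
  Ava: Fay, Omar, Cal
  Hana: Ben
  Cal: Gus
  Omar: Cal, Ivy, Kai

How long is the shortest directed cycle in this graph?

For each vertex v, BFS finds the shortest path from v back to v.
The shortest such closed walk is Nia → Kai → Hana → Ben → Nia, length 4.

4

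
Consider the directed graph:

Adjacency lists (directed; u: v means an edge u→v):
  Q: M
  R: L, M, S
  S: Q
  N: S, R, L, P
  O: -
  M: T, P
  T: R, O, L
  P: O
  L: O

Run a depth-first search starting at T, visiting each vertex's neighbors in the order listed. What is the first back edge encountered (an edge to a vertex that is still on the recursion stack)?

M→T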